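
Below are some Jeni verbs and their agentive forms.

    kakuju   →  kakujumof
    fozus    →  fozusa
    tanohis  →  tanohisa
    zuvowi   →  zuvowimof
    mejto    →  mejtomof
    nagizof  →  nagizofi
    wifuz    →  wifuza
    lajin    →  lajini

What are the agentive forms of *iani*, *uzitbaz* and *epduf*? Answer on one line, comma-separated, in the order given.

Looking at the final sound of each stem: -a when the stem ends in a sibilant (*fozus*, *tanohis*, *wifuz*); -i when the stem ends in a non-sibilant consonant (*nagizof*, *lajin*); -mof when the stem ends in a vowel (*kakuju*, *zuvowi*, *mejto*).
*iani*: final sound = /i/, a vowel → -mof → *ianimof*.
*uzitbaz* — final sound /z/ (a sibilant) → -a → *uzitbaza*.
*epduf*: final sound = /f/, a non-sibilant consonant → -i → *epdufi*.

ianimof, uzitbaza, epdufi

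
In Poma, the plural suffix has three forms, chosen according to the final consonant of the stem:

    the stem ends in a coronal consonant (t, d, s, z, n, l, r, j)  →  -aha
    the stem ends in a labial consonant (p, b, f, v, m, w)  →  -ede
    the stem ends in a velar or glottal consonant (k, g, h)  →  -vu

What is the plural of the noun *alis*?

The final consonant of *alis* is /s/, which is coronal, so the suffix is -aha, giving *alisaha*.

alisaha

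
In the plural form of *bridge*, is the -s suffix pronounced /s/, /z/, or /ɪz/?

/ɪz/

The stem *bridge* ends in a sibilant (/s, z, ʃ, ʒ, tʃ, dʒ/).
The plural suffix surfaces as /ɪz/ after sibilants, /s/ after other voiceless consonants, and /z/ after other voiced sounds.
So the plural -s on *bridge* is pronounced /ɪz/.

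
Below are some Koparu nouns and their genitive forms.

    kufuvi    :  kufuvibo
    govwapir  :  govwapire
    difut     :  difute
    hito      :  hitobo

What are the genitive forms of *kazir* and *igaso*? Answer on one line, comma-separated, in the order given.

kazire, igasobo

Looking at the final sound of each stem: -e when the stem ends in a consonant (*govwapir*, *difut*); -bo when the stem ends in a vowel (*kufuvi*, *hito*).
*kazir*: final sound = /r/, a consonant → -e → *kazire*.
*igaso* — final sound /o/ (a vowel) → -bo → *igasobo*.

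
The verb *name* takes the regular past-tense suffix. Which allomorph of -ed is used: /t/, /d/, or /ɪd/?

/d/

The stem *name* ends in a voiced sound other than /d/.
The -ed suffix is realized as /ɪd/ after /t, d/; as /t/ after other voiceless consonants; and as /d/ after other voiced sounds.
So -ed on *name* is pronounced /d/.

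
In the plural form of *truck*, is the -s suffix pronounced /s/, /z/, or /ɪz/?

The stem *truck* ends in a voiceless non-sibilant consonant.
The plural suffix surfaces as /ɪz/ after sibilants, /s/ after other voiceless consonants, and /z/ after other voiced sounds.
So the plural -s on *truck* is pronounced /s/.

/s/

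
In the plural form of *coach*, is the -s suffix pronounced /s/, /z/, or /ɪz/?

/ɪz/

The stem *coach* ends in a sibilant (/s, z, ʃ, ʒ, tʃ, dʒ/).
The plural suffix surfaces as /ɪz/ after sibilants, /s/ after other voiceless consonants, and /z/ after other voiced sounds.
So the plural -s on *coach* is pronounced /ɪz/.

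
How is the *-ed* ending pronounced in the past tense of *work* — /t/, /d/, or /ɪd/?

The stem *work* ends in a voiceless consonant other than /t/.
The -ed suffix is realized as /ɪd/ after /t, d/; as /t/ after other voiceless consonants; and as /d/ after other voiced sounds.
So -ed on *work* is pronounced /t/.

/t/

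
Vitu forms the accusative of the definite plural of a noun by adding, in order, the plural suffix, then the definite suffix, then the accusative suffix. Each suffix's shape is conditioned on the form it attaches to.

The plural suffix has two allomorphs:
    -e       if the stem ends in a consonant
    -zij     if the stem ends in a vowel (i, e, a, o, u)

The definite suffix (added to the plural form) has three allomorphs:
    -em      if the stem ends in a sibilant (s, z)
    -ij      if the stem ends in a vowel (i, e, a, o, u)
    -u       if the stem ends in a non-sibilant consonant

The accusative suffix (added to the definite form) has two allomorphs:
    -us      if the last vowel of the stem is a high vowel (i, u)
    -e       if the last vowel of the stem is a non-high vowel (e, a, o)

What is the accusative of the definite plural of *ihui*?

ihuizijuus

*ihui* — final sound /i/ (a vowel) → -zij → *ihuizij*.
Since the final sound of the plural form *ihuizij* is /j/ (a non-sibilant consonant), it takes -u, giving *ihuiziju*.
The definite form *ihuiziju*: last vowel = /u/, a high vowel → -us → *ihuizijuus*.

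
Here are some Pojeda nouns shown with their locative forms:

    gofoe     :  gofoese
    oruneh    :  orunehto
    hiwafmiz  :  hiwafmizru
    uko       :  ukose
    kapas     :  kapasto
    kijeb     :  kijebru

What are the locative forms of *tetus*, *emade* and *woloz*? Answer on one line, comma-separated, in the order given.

The alternation tracks the final sound of the stem — -to when the stem ends in a voiceless consonant (*oruneh*, *kapas*); -ru when the stem ends in a voiced consonant (*hiwafmiz*, *kijeb*); -se when the stem ends in a vowel (*gofoe*, *uko*).
*tetus* — final sound /s/ (a voiceless consonant) → -to → *tetusto*.
*emade*: final sound = /e/, a vowel → -se → *emadese*.
The final sound of *woloz* is /z/, which is a voiced consonant, so the suffix is -ru, giving *wolozru*.

tetusto, emadese, wolozru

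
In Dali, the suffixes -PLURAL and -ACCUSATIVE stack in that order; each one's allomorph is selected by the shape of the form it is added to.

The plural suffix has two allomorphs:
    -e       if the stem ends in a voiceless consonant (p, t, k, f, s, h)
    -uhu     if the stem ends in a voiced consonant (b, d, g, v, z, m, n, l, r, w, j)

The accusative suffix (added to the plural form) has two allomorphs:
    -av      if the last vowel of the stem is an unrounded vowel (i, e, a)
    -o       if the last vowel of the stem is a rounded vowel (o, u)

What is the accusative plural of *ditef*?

ditefeav

*ditef* — final consonant /f/ (voiceless) → -e → *ditefe*.
The plural form *ditefe*: last vowel = /e/, an unrounded vowel → -av → *ditefeav*.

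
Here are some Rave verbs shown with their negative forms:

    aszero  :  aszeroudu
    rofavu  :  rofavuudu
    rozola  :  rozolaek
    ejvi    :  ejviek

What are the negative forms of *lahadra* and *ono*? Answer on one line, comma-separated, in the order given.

lahadraek, onoudu

The pattern is rounding harmony: -udu when the last vowel of the stem is a rounded vowel (*aszero*, *rofavu*); -ek when the last vowel of the stem is an unrounded vowel (*rozola*, *ejvi*).
*lahadra*: last vowel = /a/, an unrounded vowel → -ek → *lahadraek*.
The last vowel of *ono* is /o/, which is a rounded vowel, so the suffix is -udu, giving *onoudu*.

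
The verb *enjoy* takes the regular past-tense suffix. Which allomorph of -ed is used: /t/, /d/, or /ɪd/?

/d/

The stem *enjoy* ends in a voiced sound other than /d/.
The -ed suffix is realized as /ɪd/ after /t, d/; as /t/ after other voiceless consonants; and as /d/ after other voiced sounds.
So -ed on *enjoy* is pronounced /d/.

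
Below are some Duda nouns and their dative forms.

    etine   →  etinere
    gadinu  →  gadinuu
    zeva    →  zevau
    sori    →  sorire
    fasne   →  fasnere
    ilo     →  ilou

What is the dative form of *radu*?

raduu

The suffix is conditioned by the last vowel: -re when the last vowel of the stem is a front vowel (*etine*, *sori*, *fasne*); -u when the last vowel of the stem is a back vowel (*gadinu*, *zeva*, *ilo*).
*radu*: last vowel = /u/, a back vowel → -u → *raduu*.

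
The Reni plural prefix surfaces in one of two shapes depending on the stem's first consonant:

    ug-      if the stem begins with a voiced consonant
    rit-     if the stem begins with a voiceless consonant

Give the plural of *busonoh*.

ugbusonoh

Since the first consonant of *busonoh* is /b/ (voiced), it takes ug-, giving *ugbusonoh*.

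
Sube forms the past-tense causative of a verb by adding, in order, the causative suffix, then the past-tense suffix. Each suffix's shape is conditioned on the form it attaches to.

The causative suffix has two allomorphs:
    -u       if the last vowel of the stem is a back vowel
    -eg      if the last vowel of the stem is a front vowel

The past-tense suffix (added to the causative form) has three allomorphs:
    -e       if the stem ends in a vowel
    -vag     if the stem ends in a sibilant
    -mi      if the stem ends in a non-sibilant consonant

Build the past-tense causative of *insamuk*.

The last vowel of *insamuk* is /u/, which is a back vowel, so the causative suffix is -u, giving *insamuku*.
The causative form *insamuku*: final sound = /u/, a vowel → -e → *insamukue*.

insamukue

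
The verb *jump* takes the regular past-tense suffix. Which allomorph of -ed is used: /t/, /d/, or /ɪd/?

The stem *jump* ends in a voiceless consonant other than /t/.
The -ed suffix is realized as /ɪd/ after /t, d/; as /t/ after other voiceless consonants; and as /d/ after other voiced sounds.
So -ed on *jump* is pronounced /t/.

/t/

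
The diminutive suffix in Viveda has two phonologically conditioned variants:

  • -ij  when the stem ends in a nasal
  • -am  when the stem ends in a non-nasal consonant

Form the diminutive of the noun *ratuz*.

ratuzam

*ratuz*: final consonant = /z/, non-nasal → -am → *ratuzam*.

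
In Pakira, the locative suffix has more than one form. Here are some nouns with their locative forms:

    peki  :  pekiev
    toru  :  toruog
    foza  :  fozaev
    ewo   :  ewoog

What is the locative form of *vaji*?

Looking at the last vowel of each stem: -og when the last vowel of the stem is a rounded vowel (*toru*, *ewo*); -ev when the last vowel of the stem is an unrounded vowel (*peki*, *foza*).
*vaji*: last vowel = /i/, an unrounded vowel → -ev → *vajiev*.

vajiev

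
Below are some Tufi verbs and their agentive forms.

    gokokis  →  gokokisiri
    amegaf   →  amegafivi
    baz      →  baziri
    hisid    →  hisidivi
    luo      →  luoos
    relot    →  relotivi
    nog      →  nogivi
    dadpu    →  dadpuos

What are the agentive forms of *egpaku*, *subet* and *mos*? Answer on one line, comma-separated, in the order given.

egpakuos, subetivi, mosiri

The alternation tracks the final sound of the stem — -iri when the stem ends in a sibilant (*gokokis*, *baz*); -ivi when the stem ends in a non-sibilant consonant (*amegaf*, *hisid*, *relot*, *nog*); -os when the stem ends in a vowel (*luo*, *dadpu*).
The final sound of *egpaku* is /u/, which is a vowel, so the suffix is -os, giving *egpakuos*.
*subet* — final sound /t/ (a non-sibilant consonant) → -ivi → *subetivi*.
*mos* — final sound /s/ (a sibilant) → -iri → *mosiri*.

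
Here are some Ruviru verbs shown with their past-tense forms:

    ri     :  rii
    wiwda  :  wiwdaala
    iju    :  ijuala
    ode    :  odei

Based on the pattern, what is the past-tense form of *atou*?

The alternation tracks the last vowel of the stem — -i when the last vowel of the stem is a front vowel (*ri*, *ode*); -ala when the last vowel of the stem is a back vowel (*wiwda*, *iju*).
The last vowel of *atou* is /u/, which is a back vowel, so the suffix is -ala, giving *atouala*.

atouala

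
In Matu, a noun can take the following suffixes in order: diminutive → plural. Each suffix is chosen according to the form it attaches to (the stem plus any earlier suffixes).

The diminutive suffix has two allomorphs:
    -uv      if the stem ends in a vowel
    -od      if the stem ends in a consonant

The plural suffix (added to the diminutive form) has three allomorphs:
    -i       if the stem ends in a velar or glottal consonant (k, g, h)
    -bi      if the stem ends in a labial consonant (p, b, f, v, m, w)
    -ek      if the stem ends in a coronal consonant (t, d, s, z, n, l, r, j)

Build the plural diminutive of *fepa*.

fepauvbi

The final sound of *fepa* is /a/, which is a vowel, so the diminutive suffix is -uv, giving *fepauv*.
The final consonant of the diminutive form *fepauv* is /v/, which is labial, so the plural suffix is -bi, giving *fepauvbi*.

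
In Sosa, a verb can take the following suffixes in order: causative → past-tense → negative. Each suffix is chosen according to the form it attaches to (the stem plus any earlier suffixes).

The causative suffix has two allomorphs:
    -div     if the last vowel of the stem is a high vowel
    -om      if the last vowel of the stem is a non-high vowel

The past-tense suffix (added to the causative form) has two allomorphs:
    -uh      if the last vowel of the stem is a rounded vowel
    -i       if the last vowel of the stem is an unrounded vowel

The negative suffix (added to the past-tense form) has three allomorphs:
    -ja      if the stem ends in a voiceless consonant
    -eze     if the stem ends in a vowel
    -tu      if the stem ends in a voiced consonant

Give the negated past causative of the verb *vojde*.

vojdeomuhja

*vojde*: last vowel = /e/, a non-high vowel → -om → *vojdeom*.
Since the last vowel of the causative form *vojdeom* is /o/ (a rounded vowel), it takes -uh, giving *vojdeomuh*.
The final sound of the past-tense form *vojdeomuh* is /h/, which is a voiceless consonant, so the negative suffix is -ja, giving *vojdeomuhja*.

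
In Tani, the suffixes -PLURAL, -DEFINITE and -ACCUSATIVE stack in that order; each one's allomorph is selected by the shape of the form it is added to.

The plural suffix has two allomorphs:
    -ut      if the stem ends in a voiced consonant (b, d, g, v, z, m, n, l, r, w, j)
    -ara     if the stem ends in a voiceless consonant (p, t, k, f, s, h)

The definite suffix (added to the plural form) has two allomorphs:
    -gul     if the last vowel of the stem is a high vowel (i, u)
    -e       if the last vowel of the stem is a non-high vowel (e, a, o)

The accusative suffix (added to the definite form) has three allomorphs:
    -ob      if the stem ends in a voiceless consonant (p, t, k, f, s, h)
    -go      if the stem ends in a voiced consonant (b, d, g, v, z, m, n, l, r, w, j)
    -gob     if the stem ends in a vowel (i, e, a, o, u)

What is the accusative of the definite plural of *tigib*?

The final consonant of *tigib* is /b/, which is voiced, so the plural suffix is -ut, giving *tigibut*.
The last vowel of the plural form *tigibut* is /u/, which is a high vowel, so the definite suffix is -gul, giving *tigibutgul*.
The definite form *tigibutgul*: final sound = /l/, a voiced consonant → -go → *tigibutgulgo*.

tigibutgulgo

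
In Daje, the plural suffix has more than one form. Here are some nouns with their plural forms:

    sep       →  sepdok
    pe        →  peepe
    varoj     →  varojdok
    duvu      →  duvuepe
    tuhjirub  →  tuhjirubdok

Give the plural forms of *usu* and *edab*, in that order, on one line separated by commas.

usuepe, edabdok

Looking at the final sound of each stem: -dok when the stem ends in a consonant (*sep*, *varoj*, *tuhjirub*); -epe when the stem ends in a vowel (*pe*, *duvu*).
*usu*: final sound = /u/, a vowel → -epe → *usuepe*.
*edab* — final sound /b/ (a consonant) → -dok → *edabdok*.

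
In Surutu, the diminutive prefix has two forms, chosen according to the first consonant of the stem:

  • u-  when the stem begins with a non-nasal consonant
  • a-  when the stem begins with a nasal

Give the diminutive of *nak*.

anak

*nak*: first consonant = /n/, a nasal → a- → *anak*.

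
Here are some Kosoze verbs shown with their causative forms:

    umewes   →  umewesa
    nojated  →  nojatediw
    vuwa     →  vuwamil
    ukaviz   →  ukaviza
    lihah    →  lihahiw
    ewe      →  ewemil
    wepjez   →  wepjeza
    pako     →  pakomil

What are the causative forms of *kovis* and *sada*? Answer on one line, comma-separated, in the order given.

kovisa, sadamil

The suffix is conditioned by the final sound: -a when the stem ends in a sibilant (*umewes*, *ukaviz*, *wepjez*); -iw when the stem ends in a non-sibilant consonant (*nojated*, *lihah*); -mil when the stem ends in a vowel (*vuwa*, *ewe*, *pako*).
The final sound of *kovis* is /s/, which is a sibilant, so the suffix is -a, giving *kovisa*.
Since the final sound of *sada* is /a/ (a vowel), it takes -mil, giving *sadamil*.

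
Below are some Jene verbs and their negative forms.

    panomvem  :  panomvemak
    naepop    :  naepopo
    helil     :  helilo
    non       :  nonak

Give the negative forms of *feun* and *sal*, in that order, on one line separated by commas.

feunak, salo

The pattern is nasality of the final consonant: -ak when the stem ends in a nasal (*panomvem*, *non*); -o when the stem ends in a non-nasal consonant (*naepop*, *helil*).
*feun*: final consonant = /n/, a nasal → -ak → *feunak*.
*sal* — final consonant /l/ (non-nasal) → -o → *salo*.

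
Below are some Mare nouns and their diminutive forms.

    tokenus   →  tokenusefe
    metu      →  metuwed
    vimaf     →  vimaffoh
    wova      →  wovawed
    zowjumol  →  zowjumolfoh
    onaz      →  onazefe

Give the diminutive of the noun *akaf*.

akaffoh

The alternation tracks the final sound of the stem — -efe when the stem ends in a sibilant (*tokenus*, *onaz*); -foh when the stem ends in a non-sibilant consonant (*vimaf*, *zowjumol*); -wed when the stem ends in a vowel (*metu*, *wova*).
*akaf* — final sound /f/ (a non-sibilant consonant) → -foh → *akaffoh*.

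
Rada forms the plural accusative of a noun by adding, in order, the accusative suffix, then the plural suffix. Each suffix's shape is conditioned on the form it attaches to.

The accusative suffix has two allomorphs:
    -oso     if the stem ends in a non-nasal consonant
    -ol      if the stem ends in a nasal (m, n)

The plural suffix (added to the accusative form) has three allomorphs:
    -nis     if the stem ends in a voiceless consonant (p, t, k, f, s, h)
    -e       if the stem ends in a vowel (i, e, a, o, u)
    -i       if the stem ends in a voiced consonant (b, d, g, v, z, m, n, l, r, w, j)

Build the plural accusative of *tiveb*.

The final consonant of *tiveb* is /b/, which is non-nasal, so the accusative suffix is -oso, giving *tiveboso*.
The accusative form *tiveboso*: final sound = /o/, a vowel → -e → *tivebosoe*.

tivebosoe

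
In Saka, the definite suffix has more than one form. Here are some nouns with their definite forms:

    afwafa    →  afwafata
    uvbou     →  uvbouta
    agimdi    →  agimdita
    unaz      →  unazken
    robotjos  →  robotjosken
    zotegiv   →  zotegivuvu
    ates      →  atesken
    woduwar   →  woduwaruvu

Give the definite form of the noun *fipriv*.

The alternation tracks the final sound of the stem — -ken when the stem ends in a sibilant (*unaz*, *robotjos*, *ates*); -uvu when the stem ends in a non-sibilant consonant (*zotegiv*, *woduwar*); -ta when the stem ends in a vowel (*afwafa*, *uvbou*, *agimdi*).
Since the final sound of *fipriv* is /v/ (a non-sibilant consonant), it takes -uvu, giving *fiprivuvu*.

fiprivuvu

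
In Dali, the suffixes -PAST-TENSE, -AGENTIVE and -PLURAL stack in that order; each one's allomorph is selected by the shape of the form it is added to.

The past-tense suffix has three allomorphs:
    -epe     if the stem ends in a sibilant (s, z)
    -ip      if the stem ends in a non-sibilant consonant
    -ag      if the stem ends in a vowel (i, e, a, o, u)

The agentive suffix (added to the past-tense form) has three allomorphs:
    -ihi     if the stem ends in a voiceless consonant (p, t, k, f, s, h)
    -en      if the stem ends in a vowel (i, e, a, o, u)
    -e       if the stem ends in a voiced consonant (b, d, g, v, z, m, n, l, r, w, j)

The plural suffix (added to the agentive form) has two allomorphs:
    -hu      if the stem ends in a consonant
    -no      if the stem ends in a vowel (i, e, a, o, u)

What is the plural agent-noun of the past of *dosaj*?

*dosaj*: final sound = /j/, a non-sibilant consonant → -ip → *dosajip*.
Since the final sound of the past-tense form *dosajip* is /p/ (a voiceless consonant), it takes -ihi, giving *dosajipihi*.
Since the final sound of the agentive form *dosajipihi* is /i/ (a vowel), it takes -no, giving *dosajipihino*.

dosajipihino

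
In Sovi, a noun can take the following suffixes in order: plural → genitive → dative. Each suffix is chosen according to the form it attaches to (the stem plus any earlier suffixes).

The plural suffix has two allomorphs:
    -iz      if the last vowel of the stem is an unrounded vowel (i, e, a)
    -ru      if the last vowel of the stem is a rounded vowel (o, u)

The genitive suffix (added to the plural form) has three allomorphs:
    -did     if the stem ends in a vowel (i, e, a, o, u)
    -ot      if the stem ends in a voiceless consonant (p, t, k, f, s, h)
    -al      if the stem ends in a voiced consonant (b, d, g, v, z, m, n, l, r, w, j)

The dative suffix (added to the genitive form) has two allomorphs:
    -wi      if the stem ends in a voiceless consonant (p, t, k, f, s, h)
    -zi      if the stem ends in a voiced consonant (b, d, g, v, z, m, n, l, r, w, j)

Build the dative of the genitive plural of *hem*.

*hem*: last vowel = /e/, an unrounded vowel → -iz → *hemiz*.
The plural form *hemiz*: final sound = /z/, a voiced consonant → -al → *hemizal*.
The genitive form *hemizal* — final consonant /l/ (voiced) → -zi → *hemizalzi*.

hemizalzi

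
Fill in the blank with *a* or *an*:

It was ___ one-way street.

a

The indefinite article is chosen by the initial *sound* of the following word, not its spelling.
*one-way* begins with the sound /wʌ/ (*one* pronounced /wʌn/) — a consonant sound.
So the article is *a*: It was a one-way street.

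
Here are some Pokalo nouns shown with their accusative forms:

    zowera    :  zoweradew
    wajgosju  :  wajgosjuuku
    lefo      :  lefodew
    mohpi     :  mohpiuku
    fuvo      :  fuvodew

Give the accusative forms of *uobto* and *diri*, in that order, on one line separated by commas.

uobtodew, diriuku

The pattern is height harmony: -uku when the last vowel of the stem is a high vowel (*wajgosju*, *mohpi*); -dew when the last vowel of the stem is a non-high vowel (*zowera*, *lefo*, *fuvo*).
*uobto* — last vowel /o/ (a non-high vowel) → -dew → *uobtodew*.
The last vowel of *diri* is /i/, which is a high vowel, so the suffix is -uku, giving *diriuku*.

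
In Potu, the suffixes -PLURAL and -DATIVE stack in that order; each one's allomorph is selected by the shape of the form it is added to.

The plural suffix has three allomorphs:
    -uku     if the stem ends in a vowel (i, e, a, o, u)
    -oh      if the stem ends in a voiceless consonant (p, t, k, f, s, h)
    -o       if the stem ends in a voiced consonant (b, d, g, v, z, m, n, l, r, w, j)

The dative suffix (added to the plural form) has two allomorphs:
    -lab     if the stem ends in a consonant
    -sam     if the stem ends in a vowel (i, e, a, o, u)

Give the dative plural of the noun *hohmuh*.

*hohmuh*: final sound = /h/, a voiceless consonant → -oh → *hohmuhoh*.
The plural form *hohmuhoh*: final sound = /h/, a consonant → -lab → *hohmuhohlab*.

hohmuhohlab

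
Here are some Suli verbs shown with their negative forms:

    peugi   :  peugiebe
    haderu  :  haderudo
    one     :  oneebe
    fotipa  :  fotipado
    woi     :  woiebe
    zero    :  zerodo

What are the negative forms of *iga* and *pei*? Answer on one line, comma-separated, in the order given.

igado, peiebe

The alternation tracks the last vowel of the stem — -ebe when the last vowel of the stem is a front vowel (*peugi*, *one*, *woi*); -do when the last vowel of the stem is a back vowel (*haderu*, *fotipa*, *zero*).
*iga* — last vowel /a/ (a back vowel) → -do → *igado*.
The last vowel of *pei* is /i/, which is a front vowel, so the suffix is -ebe, giving *peiebe*.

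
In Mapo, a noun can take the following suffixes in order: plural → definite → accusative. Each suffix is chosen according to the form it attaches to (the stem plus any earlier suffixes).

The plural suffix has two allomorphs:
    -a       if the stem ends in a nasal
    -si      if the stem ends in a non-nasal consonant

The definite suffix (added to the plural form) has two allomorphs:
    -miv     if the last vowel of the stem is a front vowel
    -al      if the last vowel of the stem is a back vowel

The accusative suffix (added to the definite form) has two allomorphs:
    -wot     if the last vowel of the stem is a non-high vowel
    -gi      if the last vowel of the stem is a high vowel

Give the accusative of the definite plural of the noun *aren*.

The final consonant of *aren* is /n/, which is a nasal, so the plural suffix is -a, giving *arena*.
Since the last vowel of the plural form *arena* is /a/ (a back vowel), it takes -al, giving *arenaal*.
Since the last vowel of the definite form *arenaal* is /a/ (a non-high vowel), it takes -wot, giving *arenaalwot*.

arenaalwot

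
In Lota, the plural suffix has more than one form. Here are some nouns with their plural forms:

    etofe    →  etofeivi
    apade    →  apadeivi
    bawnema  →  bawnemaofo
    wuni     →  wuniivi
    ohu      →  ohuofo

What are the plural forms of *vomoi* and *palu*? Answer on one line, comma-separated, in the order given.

vomoiivi, paluofo

Looking at the last vowel of each stem: -ivi when the last vowel of the stem is a front vowel (*etofe*, *apade*, *wuni*); -ofo when the last vowel of the stem is a back vowel (*bawnema*, *ohu*).
The last vowel of *vomoi* is /i/, which is a front vowel, so the suffix is -ivi, giving *vomoiivi*.
The last vowel of *palu* is /u/, which is a back vowel, so the suffix is -ofo, giving *paluofo*.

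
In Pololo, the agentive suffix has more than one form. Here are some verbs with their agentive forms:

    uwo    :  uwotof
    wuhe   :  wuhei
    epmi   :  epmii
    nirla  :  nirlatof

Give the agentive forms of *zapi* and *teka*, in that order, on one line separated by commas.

The alternation tracks the last vowel of the stem — -i when the last vowel of the stem is a front vowel (*wuhe*, *epmi*); -tof when the last vowel of the stem is a back vowel (*uwo*, *nirla*).
Since the last vowel of *zapi* is /i/ (a front vowel), it takes -i, giving *zapii*.
*teka* — last vowel /a/ (a back vowel) → -tof → *tekatof*.

zapii, tekatof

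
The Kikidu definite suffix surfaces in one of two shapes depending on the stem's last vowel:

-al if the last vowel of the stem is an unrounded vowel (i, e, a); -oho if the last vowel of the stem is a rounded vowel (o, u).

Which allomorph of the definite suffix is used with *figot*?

-oho

*figot* — last vowel /o/ (a rounded vowel) → -oho.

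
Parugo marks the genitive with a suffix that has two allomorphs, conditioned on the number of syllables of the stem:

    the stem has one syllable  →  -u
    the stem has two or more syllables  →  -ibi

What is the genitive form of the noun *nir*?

niru

With one syllable, *nir* takes -u → *niru*.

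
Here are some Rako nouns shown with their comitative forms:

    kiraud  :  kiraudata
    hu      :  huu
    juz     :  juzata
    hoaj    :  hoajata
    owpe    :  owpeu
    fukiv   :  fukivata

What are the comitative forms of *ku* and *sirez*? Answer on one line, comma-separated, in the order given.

The suffix is conditioned by the final sound: -ata when the stem ends in a consonant (*kiraud*, *juz*, *hoaj*, *fukiv*); -u when the stem ends in a vowel (*hu*, *owpe*).
*ku* — final sound /u/ (a vowel) → -u → *kuu*.
*sirez* — final sound /z/ (a consonant) → -ata → *sirezata*.

kuu, sirezata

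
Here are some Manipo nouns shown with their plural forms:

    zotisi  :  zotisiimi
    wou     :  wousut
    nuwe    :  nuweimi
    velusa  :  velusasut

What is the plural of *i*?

iimi

The alternation tracks the last vowel of the stem — -imi when the last vowel of the stem is a front vowel (*zotisi*, *nuwe*); -sut when the last vowel of the stem is a back vowel (*wou*, *velusa*).
Since the last vowel of *i* is /i/ (a front vowel), it takes -imi, giving *iimi*.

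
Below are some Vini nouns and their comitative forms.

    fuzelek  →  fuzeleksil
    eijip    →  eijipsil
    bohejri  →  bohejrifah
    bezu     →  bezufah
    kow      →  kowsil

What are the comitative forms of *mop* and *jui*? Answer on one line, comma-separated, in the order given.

mopsil, juifah

The pattern is consonant vs. vowel: -sil when the stem ends in a consonant (*fuzelek*, *eijip*, *kow*); -fah when the stem ends in a vowel (*bohejri*, *bezu*).
*mop* — final sound /p/ (a consonant) → -sil → *mopsil*.
*jui*: final sound = /i/, a vowel → -fah → *juifah*.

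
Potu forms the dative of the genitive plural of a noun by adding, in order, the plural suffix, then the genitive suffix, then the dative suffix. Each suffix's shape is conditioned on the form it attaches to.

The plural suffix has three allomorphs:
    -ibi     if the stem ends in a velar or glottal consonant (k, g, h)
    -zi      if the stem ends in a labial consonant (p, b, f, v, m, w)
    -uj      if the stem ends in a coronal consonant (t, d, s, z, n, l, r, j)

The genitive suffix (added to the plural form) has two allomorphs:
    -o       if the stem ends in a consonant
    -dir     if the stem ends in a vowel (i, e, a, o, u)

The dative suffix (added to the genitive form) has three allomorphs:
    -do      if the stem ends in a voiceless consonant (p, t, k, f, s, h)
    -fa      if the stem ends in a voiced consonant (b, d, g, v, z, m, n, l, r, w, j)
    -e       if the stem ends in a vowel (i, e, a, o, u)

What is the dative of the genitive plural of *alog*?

Since the final consonant of *alog* is /g/ (velar/glottal), it takes -ibi, giving *alogibi*.
Since the final sound of the plural form *alogibi* is /i/ (a vowel), it takes -dir, giving *alogibidir*.
The genitive form *alogibidir*: final sound = /r/, a voiced consonant → -fa → *alogibidirfa*.

alogibidirfa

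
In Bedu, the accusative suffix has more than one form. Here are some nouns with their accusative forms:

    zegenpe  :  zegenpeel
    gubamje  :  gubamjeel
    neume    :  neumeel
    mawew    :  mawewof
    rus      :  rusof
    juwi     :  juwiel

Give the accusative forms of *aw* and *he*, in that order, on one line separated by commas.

awof, heel

The alternation tracks the final sound of the stem — -of when the stem ends in a consonant (*mawew*, *rus*); -el when the stem ends in a vowel (*zegenpe*, *gubamje*, *neume*, *juwi*).
Since the final sound of *aw* is /w/ (a consonant), it takes -of, giving *awof*.
*he* — final sound /e/ (a vowel) → -el → *heel*.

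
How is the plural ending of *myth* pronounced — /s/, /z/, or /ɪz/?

The stem *myth* ends in a voiceless non-sibilant consonant.
The plural suffix surfaces as /ɪz/ after sibilants, /s/ after other voiceless consonants, and /z/ after other voiced sounds.
So the plural -s on *myth* is pronounced /s/.

/s/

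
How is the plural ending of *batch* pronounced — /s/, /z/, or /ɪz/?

/ɪz/

The stem *batch* ends in a sibilant (/s, z, ʃ, ʒ, tʃ, dʒ/).
The plural suffix surfaces as /ɪz/ after sibilants, /s/ after other voiceless consonants, and /z/ after other voiced sounds.
So the plural -s on *batch* is pronounced /ɪz/.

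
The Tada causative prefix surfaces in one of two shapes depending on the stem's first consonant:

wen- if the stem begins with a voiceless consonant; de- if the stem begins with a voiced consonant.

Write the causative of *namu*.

denamu

*namu*: first consonant = /n/, voiced → de- → *denamu*.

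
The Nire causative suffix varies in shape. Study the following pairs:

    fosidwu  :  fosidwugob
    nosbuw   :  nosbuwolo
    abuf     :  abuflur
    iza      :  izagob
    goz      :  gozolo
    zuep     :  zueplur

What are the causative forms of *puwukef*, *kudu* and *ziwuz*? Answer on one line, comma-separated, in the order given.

The suffix is conditioned by the final sound: -lur when the stem ends in a voiceless consonant (*abuf*, *zuep*); -olo when the stem ends in a voiced consonant (*nosbuw*, *goz*); -gob when the stem ends in a vowel (*fosidwu*, *iza*).
Since the final sound of *puwukef* is /f/ (a voiceless consonant), it takes -lur, giving *puwukeflur*.
The final sound of *kudu* is /u/, which is a vowel, so the suffix is -gob, giving *kudugob*.
*ziwuz* — final sound /z/ (a voiced consonant) → -olo → *ziwuzolo*.

puwukeflur, kudugob, ziwuzolo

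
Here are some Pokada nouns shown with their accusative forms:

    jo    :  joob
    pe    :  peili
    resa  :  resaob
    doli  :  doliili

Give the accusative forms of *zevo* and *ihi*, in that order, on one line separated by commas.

zevoob, ihiili

The pattern is front/back vowel harmony: -ili when the last vowel of the stem is a front vowel (*pe*, *doli*); -ob when the last vowel of the stem is a back vowel (*jo*, *resa*).
Since the last vowel of *zevo* is /o/ (a back vowel), it takes -ob, giving *zevoob*.
*ihi*: last vowel = /i/, a front vowel → -ili → *ihiili*.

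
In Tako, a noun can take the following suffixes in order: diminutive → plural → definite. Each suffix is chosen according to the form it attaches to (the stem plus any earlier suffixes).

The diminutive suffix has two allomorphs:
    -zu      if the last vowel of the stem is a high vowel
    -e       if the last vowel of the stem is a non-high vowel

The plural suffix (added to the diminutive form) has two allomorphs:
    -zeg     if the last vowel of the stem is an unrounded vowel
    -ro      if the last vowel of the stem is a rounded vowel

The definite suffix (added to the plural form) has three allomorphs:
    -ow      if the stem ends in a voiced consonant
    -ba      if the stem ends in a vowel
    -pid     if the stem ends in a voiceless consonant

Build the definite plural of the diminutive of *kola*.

*kola* — last vowel /a/ (a non-high vowel) → -e → *kolae*.
Since the last vowel of the diminutive form *kolae* is /e/ (an unrounded vowel), it takes -zeg, giving *kolaezeg*.
Since the final sound of the plural form *kolaezeg* is /g/ (a voiced consonant), it takes -ow, giving *kolaezegow*.

kolaezegow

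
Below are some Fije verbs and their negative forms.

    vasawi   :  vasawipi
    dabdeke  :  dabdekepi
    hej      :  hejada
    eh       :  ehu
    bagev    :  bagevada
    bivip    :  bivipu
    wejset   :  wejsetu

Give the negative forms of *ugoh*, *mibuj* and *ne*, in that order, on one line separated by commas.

ugohu, mibujada, nepi

Looking at the final sound of each stem: -u when the stem ends in a voiceless consonant (*eh*, *bivip*, *wejset*); -ada when the stem ends in a voiced consonant (*hej*, *bagev*); -pi when the stem ends in a vowel (*vasawi*, *dabdeke*).
Since the final sound of *ugoh* is /h/ (a voiceless consonant), it takes -u, giving *ugohu*.
The final sound of *mibuj* is /j/, which is a voiced consonant, so the suffix is -ada, giving *mibujada*.
*ne*: final sound = /e/, a vowel → -pi → *nepi*.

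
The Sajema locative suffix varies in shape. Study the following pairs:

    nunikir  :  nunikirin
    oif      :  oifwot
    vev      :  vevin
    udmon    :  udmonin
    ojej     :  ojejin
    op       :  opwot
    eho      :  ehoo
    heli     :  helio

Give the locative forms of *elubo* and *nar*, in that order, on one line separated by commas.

The pattern is voicing of the final sound: -wot when the stem ends in a voiceless consonant (*oif*, *op*); -in when the stem ends in a voiced consonant (*nunikir*, *vev*, *udmon*, *ojej*); -o when the stem ends in a vowel (*eho*, *heli*).
The final sound of *elubo* is /o/, which is a vowel, so the suffix is -o, giving *eluboo*.
*nar*: final sound = /r/, a voiced consonant → -in → *narin*.

eluboo, narin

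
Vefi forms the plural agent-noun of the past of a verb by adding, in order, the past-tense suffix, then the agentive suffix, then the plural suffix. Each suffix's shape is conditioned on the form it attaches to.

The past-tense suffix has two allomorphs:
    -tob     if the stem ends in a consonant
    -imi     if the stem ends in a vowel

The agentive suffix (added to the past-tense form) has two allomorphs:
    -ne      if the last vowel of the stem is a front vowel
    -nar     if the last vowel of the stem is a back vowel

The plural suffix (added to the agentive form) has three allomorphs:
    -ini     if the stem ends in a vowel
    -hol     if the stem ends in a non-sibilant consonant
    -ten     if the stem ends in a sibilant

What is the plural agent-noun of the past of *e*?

*e*: final sound = /e/, a vowel → -imi → *eimi*.
The last vowel of the past-tense form *eimi* is /i/, which is a front vowel, so the agentive suffix is -ne, giving *eimine*.
The final sound of the agentive form *eimine* is /e/, which is a vowel, so the plural suffix is -ini, giving *eimineini*.

eimineini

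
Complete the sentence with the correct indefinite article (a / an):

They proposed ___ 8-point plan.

The indefinite article is chosen by the initial *sound* of the following word, not its spelling.
The number *8* is spoken "eight", beginning with /eɪt/ — a vowel sound.
So the article is *an*: They proposed an 8-point plan.

an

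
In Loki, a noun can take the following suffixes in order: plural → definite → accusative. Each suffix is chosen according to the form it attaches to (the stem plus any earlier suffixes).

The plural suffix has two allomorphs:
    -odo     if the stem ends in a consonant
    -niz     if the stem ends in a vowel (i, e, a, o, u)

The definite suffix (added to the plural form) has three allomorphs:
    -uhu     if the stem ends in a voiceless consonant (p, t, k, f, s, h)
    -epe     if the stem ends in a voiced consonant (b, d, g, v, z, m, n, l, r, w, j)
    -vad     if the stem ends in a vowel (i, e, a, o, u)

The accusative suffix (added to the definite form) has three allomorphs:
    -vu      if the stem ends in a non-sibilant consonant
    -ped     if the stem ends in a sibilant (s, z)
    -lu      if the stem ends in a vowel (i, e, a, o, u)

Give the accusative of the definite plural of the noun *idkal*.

*idkal* — final sound /l/ (a consonant) → -odo → *idkalodo*.
The plural form *idkalodo*: final sound = /o/, a vowel → -vad → *idkalodovad*.
Since the final sound of the definite form *idkalodovad* is /d/ (a non-sibilant consonant), it takes -vu, giving *idkalodovadvu*.

idkalodovadvu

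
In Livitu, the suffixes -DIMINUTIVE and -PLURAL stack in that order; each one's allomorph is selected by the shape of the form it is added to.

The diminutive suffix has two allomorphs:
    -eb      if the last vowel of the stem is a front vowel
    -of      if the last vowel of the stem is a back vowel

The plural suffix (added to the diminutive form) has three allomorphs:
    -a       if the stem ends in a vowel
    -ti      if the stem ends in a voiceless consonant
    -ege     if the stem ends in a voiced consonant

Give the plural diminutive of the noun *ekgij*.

ekgijebege

The last vowel of *ekgij* is /i/, which is a front vowel, so the diminutive suffix is -eb, giving *ekgijeb*.
Since the final sound of the diminutive form *ekgijeb* is /b/ (a voiced consonant), it takes -ege, giving *ekgijebege*.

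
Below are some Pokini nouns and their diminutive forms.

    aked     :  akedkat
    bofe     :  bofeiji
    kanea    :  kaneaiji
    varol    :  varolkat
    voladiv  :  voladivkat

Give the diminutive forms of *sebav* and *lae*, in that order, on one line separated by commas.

sebavkat, laeiji

Looking at the final sound of each stem: -kat when the stem ends in a consonant (*aked*, *varol*, *voladiv*); -iji when the stem ends in a vowel (*bofe*, *kanea*).
The final sound of *sebav* is /v/, which is a consonant, so the suffix is -kat, giving *sebavkat*.
*lae*: final sound = /e/, a vowel → -iji → *laeiji*.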